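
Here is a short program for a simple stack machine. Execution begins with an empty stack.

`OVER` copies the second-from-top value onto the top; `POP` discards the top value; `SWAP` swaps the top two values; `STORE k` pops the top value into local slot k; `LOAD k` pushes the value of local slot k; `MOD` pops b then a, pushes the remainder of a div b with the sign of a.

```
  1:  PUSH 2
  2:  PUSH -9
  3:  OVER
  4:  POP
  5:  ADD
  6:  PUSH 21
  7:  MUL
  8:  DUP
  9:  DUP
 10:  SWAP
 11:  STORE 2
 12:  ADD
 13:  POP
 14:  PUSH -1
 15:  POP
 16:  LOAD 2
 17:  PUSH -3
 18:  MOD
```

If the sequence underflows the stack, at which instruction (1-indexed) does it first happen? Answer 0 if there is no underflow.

PUSH 2  → [2]
PUSH -9 → [2, -9]
OVER    → [2, -9, 2]
POP     → [2, -9]
ADD     → [-7]
PUSH 21 → [-7, 21]
MUL     → [-147]
DUP     → [-147, -147]
DUP     → [-147, -147, -147]
SWAP    → [-147, -147, -147]
STORE 2 → [-147, -147]
ADD     → [-294]
POP     → []
PUSH -1 → [-1]
POP     → []
LOAD 2  → [-147]
PUSH -3 → [-147, -3]
MOD     → [0]

0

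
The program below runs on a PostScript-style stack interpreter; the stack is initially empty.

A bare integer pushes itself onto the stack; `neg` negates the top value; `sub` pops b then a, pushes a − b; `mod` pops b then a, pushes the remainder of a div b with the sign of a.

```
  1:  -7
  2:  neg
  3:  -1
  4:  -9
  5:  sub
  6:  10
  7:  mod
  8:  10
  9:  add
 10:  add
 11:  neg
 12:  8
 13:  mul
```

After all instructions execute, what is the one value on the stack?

-200

-7   -7
neg  7
-1   7 -1
-9   7 -1 -9
sub  7 8
10   7 8 10
mod  7 8
10   7 8 10
add  7 18
add  25
neg  -25
8    -25 8
mul  -200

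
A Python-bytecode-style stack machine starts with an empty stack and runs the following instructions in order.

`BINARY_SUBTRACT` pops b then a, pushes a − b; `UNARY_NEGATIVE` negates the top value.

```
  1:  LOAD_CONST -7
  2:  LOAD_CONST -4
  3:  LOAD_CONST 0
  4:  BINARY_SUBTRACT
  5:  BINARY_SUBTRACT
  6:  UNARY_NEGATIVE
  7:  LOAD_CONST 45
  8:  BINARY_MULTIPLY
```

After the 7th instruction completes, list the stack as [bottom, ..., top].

[3, 45]

LOAD_CONST -7   -> -7
LOAD_CONST -4   -> -7 -4
LOAD_CONST 0    -> -7 -4 0
BINARY_SUBTRACT -> -7 -4
BINARY_SUBTRACT -> -3
UNARY_NEGATIVE  -> 3
LOAD_CONST 45   -> 3 45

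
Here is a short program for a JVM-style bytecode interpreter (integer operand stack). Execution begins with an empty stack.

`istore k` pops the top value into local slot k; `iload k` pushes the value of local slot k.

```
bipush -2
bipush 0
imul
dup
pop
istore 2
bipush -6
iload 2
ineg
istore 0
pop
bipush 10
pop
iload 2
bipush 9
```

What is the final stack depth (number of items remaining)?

bipush -2 : -2
bipush 0  : -2 0
imul      : 0
dup       : 0 0
pop       : 0
istore 2  : (empty)
bipush -6 : -6
iload 2   : -6 0
ineg      : -6 0
istore 0  : -6
pop       : (empty)
bipush 10 : 10
pop       : (empty)
iload 2   : 0
bipush 9  : 0 9

2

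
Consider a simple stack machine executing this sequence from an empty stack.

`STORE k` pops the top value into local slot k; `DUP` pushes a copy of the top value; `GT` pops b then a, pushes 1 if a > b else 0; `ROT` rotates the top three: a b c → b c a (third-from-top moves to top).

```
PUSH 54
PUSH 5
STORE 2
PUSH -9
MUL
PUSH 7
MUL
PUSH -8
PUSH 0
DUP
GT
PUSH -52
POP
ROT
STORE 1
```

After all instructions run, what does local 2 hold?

PUSH 54  : 54
PUSH 5   : 54 5
STORE 2  : 54
PUSH -9  : 54 -9
MUL      : -486
PUSH 7   : -486 7
MUL      : -3402
PUSH -8  : -3402 -8
PUSH 0   : -3402 -8 0
DUP      : -3402 -8 0 0
GT       : -3402 -8 0
PUSH -52 : -3402 -8 0 -52
POP      : -3402 -8 0
ROT      : -8 0 -3402
STORE 1  : -8 0

5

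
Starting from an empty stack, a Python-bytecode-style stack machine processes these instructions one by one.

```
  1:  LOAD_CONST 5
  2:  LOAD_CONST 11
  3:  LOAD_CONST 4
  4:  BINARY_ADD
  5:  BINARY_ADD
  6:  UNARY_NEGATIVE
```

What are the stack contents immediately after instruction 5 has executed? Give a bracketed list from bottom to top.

[20]

LOAD_CONST 5  : [5]
LOAD_CONST 11 : [5, 11]
LOAD_CONST 4  : [5, 11, 4]
BINARY_ADD    : [5, 15]
BINARY_ADD    : [20]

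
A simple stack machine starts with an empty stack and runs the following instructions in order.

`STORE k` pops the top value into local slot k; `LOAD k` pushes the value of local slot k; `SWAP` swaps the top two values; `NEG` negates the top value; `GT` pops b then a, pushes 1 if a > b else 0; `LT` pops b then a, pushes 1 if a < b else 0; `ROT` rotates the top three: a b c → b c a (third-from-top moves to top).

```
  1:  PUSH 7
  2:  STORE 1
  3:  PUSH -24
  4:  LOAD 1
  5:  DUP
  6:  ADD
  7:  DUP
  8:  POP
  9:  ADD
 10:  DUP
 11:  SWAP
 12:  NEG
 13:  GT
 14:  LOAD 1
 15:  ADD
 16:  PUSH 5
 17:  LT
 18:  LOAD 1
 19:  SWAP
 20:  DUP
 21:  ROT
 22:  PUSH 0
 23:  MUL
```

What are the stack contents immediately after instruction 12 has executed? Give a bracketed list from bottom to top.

[-10, 10]

PUSH 7   : [7]
STORE 1  : []
PUSH -24 : [-24]
LOAD 1   : [-24, 7]
DUP      : [-24, 7, 7]
ADD      : [-24, 14]
DUP      : [-24, 14, 14]
POP      : [-24, 14]
ADD      : [-10]
DUP      : [-10, -10]
SWAP     : [-10, -10]
NEG      : [-10, 10]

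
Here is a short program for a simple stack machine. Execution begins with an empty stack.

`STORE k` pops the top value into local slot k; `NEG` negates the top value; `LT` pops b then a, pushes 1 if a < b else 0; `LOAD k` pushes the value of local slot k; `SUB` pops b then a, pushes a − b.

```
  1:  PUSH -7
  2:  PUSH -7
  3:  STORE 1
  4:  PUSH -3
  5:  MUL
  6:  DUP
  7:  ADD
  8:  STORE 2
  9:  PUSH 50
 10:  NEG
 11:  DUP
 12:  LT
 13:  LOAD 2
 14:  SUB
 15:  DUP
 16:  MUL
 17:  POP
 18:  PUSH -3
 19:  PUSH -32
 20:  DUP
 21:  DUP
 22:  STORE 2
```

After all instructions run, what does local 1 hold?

-7

PUSH -7  -> -7
PUSH -7  -> -7 -7
STORE 1  -> -7
PUSH -3  -> -7 -3
MUL      -> 21
DUP      -> 21 21
ADD      -> 42
STORE 2  -> (empty)
PUSH 50  -> 50
NEG      -> -50
DUP      -> -50 -50
LT       -> 0
LOAD 2   -> 0 42
SUB      -> -42
DUP      -> -42 -42
MUL      -> 1764
POP      -> (empty)
PUSH -3  -> -3
PUSH -32 -> -3 -32
DUP      -> -3 -32 -32
DUP      -> -3 -32 -32 -32
STORE 2  -> -3 -32 -32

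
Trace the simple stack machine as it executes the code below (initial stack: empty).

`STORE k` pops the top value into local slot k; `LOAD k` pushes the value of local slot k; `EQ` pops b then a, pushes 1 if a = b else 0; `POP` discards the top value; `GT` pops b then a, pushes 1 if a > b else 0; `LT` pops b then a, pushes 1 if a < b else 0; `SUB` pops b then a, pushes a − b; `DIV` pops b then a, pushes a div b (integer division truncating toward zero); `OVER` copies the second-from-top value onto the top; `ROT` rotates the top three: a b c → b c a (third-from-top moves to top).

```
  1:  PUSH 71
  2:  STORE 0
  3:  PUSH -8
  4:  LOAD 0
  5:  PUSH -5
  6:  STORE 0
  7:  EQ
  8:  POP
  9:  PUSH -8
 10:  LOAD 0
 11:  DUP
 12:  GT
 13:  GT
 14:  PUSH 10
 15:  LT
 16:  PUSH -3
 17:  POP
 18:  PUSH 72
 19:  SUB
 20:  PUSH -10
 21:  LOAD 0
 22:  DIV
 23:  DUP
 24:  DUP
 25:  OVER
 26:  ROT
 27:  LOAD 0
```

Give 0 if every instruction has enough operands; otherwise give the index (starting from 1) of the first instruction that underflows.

0

PUSH 71  → [71]
STORE 0  → []
PUSH -8  → [-8]
LOAD 0   → [-8, 71]
PUSH -5  → [-8, 71, -5]
STORE 0  → [-8, 71]
EQ       → [0]
POP      → []
PUSH -8  → [-8]
LOAD 0   → [-8, -5]
DUP      → [-8, -5, -5]
GT       → [-8, 0]
GT       → [0]
PUSH 10  → [0, 10]
LT       → [1]
PUSH -3  → [1, -3]
POP      → [1]
PUSH 72  → [1, 72]
SUB      → [-71]
PUSH -10 → [-71, -10]
LOAD 0   → [-71, -10, -5]
DIV      → [-71, 2]
DUP      → [-71, 2, 2]
DUP      → [-71, 2, 2, 2]
OVER     → [-71, 2, 2, 2, 2]
ROT      → [-71, 2, 2, 2, 2]
LOAD 0   → [-71, 2, 2, 2, 2, -5]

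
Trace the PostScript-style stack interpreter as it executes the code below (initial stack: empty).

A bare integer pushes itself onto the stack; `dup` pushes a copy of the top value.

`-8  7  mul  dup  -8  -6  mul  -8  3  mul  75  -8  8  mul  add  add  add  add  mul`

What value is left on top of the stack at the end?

-8  : [-8]
7   : [-8, 7]
mul : [-56]
dup : [-56, -56]
-8  : [-56, -56, -8]
-6  : [-56, -56, -8, -6]
mul : [-56, -56, 48]
-8  : [-56, -56, 48, -8]
3   : [-56, -56, 48, -8, 3]
mul : [-56, -56, 48, -24]
75  : [-56, -56, 48, -24, 75]
-8  : [-56, -56, 48, -24, 75, -8]
8   : [-56, -56, 48, -24, 75, -8, 8]
mul : [-56, -56, 48, -24, 75, -64]
add : [-56, -56, 48, -24, 11]
add : [-56, -56, 48, -13]
add : [-56, -56, 35]
add : [-56, -21]
mul : [1176]

1176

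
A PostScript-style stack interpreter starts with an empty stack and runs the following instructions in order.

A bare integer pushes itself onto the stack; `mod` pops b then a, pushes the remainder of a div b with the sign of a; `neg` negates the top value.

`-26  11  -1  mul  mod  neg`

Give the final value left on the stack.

4

-26 → [-26]
11  → [-26, 11]
-1  → [-26, 11, -1]
mul → [-26, -11]
mod → [-4]
neg → [4]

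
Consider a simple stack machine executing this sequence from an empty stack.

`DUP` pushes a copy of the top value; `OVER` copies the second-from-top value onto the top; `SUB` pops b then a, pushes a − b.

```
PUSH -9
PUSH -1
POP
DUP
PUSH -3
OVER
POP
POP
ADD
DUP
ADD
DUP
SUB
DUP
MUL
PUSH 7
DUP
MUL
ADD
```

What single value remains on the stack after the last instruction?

PUSH -9 : -9
PUSH -1 : -9 -1
POP     : -9
DUP     : -9 -9
PUSH -3 : -9 -9 -3
OVER    : -9 -9 -3 -9
POP     : -9 -9 -3
POP     : -9 -9
ADD     : -18
DUP     : -18 -18
ADD     : -36
DUP     : -36 -36
SUB     : 0
DUP     : 0 0
MUL     : 0
PUSH 7  : 0 7
DUP     : 0 7 7
MUL     : 0 49
ADD     : 49

49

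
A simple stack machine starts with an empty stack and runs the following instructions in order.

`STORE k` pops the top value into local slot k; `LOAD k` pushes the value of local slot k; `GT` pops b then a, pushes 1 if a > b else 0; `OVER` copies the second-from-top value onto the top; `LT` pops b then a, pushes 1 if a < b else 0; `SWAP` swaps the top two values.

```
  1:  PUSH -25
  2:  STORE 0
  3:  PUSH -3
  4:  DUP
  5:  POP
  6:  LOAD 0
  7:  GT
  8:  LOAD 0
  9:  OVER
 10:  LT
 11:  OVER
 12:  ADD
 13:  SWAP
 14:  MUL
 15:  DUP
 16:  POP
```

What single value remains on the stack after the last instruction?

2

PUSH -25 → [-25]
STORE 0  → []
PUSH -3  → [-3]
DUP      → [-3, -3]
POP      → [-3]
LOAD 0   → [-3, -25]
GT       → [1]
LOAD 0   → [1, -25]
OVER     → [1, -25, 1]
LT       → [1, 1]
OVER     → [1, 1, 1]
ADD      → [1, 2]
SWAP     → [2, 1]
MUL      → [2]
DUP      → [2, 2]
POP      → [2]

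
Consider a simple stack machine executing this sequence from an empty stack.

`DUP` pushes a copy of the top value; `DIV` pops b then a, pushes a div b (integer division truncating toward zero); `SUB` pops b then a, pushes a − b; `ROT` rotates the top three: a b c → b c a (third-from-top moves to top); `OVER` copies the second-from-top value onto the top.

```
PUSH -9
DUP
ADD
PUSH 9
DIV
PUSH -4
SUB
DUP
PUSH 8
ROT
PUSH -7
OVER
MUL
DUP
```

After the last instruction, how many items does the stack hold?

PUSH -9 -> -9
DUP     -> -9 -9
ADD     -> -18
PUSH 9  -> -18 9
DIV     -> -2
PUSH -4 -> -2 -4
SUB     -> 2
DUP     -> 2 2
PUSH 8  -> 2 2 8
ROT     -> 2 8 2
PUSH -7 -> 2 8 2 -7
OVER    -> 2 8 2 -7 2
MUL     -> 2 8 2 -14
DUP     -> 2 8 2 -14 -14

5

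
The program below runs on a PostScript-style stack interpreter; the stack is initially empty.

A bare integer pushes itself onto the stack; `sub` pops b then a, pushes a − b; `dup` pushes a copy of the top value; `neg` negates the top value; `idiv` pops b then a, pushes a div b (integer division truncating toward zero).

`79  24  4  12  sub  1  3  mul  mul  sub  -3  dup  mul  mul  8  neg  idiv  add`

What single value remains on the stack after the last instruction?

25

79   -> 79
24   -> 79 24
4    -> 79 24 4
12   -> 79 24 4 12
sub  -> 79 24 -8
1    -> 79 24 -8 1
3    -> 79 24 -8 1 3
mul  -> 79 24 -8 3
mul  -> 79 24 -24
sub  -> 79 48
-3   -> 79 48 -3
dup  -> 79 48 -3 -3
mul  -> 79 48 9
mul  -> 79 432
8    -> 79 432 8
neg  -> 79 432 -8
idiv -> 79 -54
add  -> 25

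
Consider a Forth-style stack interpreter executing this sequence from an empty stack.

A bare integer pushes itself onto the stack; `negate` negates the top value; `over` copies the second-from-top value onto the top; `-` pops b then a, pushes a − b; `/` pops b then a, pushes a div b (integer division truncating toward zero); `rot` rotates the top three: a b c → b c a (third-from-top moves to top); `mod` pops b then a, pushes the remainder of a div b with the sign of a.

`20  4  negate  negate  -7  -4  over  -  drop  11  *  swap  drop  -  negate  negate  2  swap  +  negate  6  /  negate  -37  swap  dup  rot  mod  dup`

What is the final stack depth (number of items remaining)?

3

20      [20]
4       [20, 4]
negate  [20, -4]
negate  [20, 4]
-7      [20, 4, -7]
-4      [20, 4, -7, -4]
over    [20, 4, -7, -4, -7]
-       [20, 4, -7, 3]
drop    [20, 4, -7]
11      [20, 4, -7, 11]
*       [20, 4, -77]
swap    [20, -77, 4]
drop    [20, -77]
-       [97]
negate  [-97]
negate  [97]
2       [97, 2]
swap    [2, 97]
+       [99]
negate  [-99]
6       [-99, 6]
/       [-16]
negate  [16]
-37     [16, -37]
swap    [-37, 16]
dup     [-37, 16, 16]
rot     [16, 16, -37]
mod     [16, 16]
dup     [16, 16, 16]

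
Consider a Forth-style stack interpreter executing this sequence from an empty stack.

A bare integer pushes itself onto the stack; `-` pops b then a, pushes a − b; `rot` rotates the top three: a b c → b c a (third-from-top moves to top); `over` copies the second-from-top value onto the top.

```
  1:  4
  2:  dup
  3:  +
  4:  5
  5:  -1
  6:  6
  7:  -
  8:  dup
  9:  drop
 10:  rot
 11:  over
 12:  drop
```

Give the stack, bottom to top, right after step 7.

4   -> [4]
dup -> [4, 4]
+   -> [8]
5   -> [8, 5]
-1  -> [8, 5, -1]
6   -> [8, 5, -1, 6]
-   -> [8, 5, -7]

[8, 5, -7]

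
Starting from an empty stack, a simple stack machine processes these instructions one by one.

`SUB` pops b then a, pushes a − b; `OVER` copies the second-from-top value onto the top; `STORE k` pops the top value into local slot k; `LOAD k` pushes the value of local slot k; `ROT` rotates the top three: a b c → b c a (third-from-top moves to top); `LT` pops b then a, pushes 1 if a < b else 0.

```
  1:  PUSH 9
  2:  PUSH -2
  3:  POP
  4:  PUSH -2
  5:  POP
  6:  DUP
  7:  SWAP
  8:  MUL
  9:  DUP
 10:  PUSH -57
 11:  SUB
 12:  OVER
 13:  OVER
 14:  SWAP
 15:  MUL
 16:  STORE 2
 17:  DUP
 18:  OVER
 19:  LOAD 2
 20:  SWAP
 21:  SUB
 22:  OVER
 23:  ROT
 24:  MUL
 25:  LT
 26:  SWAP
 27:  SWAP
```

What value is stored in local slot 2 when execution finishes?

11178

PUSH 9   → [9]
PUSH -2  → [9, -2]
POP      → [9]
PUSH -2  → [9, -2]
POP      → [9]
DUP      → [9, 9]
SWAP     → [9, 9]
MUL      → [81]
DUP      → [81, 81]
PUSH -57 → [81, 81, -57]
SUB      → [81, 138]
OVER     → [81, 138, 81]
OVER     → [81, 138, 81, 138]
SWAP     → [81, 138, 138, 81]
MUL      → [81, 138, 11178]
STORE 2  → [81, 138]
DUP      → [81, 138, 138]
OVER     → [81, 138, 138, 138]
LOAD 2   → [81, 138, 138, 138, 11178]
SWAP     → [81, 138, 138, 11178, 138]
SUB      → [81, 138, 138, 11040]
OVER     → [81, 138, 138, 11040, 138]
ROT      → [81, 138, 11040, 138, 138]
MUL      → [81, 138, 11040, 19044]
LT       → [81, 138, 1]
SWAP     → [81, 1, 138]
SWAP     → [81, 138, 1]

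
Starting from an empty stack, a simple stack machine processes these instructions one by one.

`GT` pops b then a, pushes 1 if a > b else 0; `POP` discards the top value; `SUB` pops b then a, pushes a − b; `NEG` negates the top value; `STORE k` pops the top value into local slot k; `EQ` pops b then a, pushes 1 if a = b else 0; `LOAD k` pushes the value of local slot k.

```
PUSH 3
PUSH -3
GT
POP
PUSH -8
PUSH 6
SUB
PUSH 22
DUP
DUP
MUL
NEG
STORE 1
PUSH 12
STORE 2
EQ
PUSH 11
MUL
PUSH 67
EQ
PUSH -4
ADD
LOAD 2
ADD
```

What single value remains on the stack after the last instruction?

8

PUSH 3   3
PUSH -3  3 -3
GT       1
POP      (empty)
PUSH -8  -8
PUSH 6   -8 6
SUB      -14
PUSH 22  -14 22
DUP      -14 22 22
DUP      -14 22 22 22
MUL      -14 22 484
NEG      -14 22 -484
STORE 1  -14 22
PUSH 12  -14 22 12
STORE 2  -14 22
EQ       0
PUSH 11  0 11
MUL      0
PUSH 67  0 67
EQ       0
PUSH -4  0 -4
ADD      -4
LOAD 2   -4 12
ADD      8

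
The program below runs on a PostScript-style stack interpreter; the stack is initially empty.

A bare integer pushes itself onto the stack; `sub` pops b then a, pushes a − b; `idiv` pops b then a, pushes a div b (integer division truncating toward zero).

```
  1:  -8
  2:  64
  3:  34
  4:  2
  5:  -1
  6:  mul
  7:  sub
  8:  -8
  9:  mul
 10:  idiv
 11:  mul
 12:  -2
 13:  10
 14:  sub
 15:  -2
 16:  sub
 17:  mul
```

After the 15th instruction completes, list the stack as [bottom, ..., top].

-8    -8
64    -8 64
34    -8 64 34
2     -8 64 34 2
-1    -8 64 34 2 -1
mul   -8 64 34 -2
sub   -8 64 36
-8    -8 64 36 -8
mul   -8 64 -288
idiv  -8 0
mul   0
-2    0 -2
10    0 -2 10
sub   0 -12
-2    0 -12 -2

[0, -12, -2]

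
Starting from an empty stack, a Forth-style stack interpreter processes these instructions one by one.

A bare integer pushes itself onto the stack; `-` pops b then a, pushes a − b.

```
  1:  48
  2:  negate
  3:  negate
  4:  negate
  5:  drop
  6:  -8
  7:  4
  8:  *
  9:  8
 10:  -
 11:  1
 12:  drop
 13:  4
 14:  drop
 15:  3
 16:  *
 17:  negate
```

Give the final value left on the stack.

48      [48]
negate  [-48]
negate  [48]
negate  [-48]
drop    []
-8      [-8]
4       [-8, 4]
*       [-32]
8       [-32, 8]
-       [-40]
1       [-40, 1]
drop    [-40]
4       [-40, 4]
drop    [-40]
3       [-40, 3]
*       [-120]
negate  [120]

120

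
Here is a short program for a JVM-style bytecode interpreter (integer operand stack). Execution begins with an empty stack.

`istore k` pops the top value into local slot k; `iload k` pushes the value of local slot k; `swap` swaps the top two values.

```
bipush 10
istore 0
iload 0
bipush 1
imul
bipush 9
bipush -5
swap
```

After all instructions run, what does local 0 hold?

bipush 10 : [10]
istore 0  : []
iload 0   : [10]
bipush 1  : [10, 1]
imul      : [10]
bipush 9  : [10, 9]
bipush -5 : [10, 9, -5]
swap      : [10, -5, 9]

10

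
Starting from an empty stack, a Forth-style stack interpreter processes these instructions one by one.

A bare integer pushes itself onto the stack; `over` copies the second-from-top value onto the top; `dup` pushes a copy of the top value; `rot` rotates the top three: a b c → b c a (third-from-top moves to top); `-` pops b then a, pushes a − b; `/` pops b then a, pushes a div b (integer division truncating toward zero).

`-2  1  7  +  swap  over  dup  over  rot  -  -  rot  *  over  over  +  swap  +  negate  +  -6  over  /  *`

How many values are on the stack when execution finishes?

1

-2     : [-2]
1      : [-2, 1]
7      : [-2, 1, 7]
+      : [-2, 8]
swap   : [8, -2]
over   : [8, -2, 8]
dup    : [8, -2, 8, 8]
over   : [8, -2, 8, 8, 8]
rot    : [8, -2, 8, 8, 8]
-      : [8, -2, 8, 0]
-      : [8, -2, 8]
rot    : [-2, 8, 8]
*      : [-2, 64]
over   : [-2, 64, -2]
over   : [-2, 64, -2, 64]
+      : [-2, 64, 62]
swap   : [-2, 62, 64]
+      : [-2, 126]
negate : [-2, -126]
+      : [-128]
-6     : [-128, -6]
over   : [-128, -6, -128]
/      : [-128, 0]
*      : [0]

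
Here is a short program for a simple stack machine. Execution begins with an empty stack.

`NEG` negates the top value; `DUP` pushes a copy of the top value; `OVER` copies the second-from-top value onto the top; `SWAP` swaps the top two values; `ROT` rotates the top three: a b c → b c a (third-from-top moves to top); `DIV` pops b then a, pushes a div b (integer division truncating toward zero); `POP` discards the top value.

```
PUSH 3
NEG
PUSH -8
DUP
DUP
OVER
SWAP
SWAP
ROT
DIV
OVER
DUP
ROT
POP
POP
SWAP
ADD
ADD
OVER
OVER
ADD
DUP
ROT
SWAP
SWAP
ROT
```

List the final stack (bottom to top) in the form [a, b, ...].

PUSH 3   [3]
NEG      [-3]
PUSH -8  [-3, -8]
DUP      [-3, -8, -8]
DUP      [-3, -8, -8, -8]
OVER     [-3, -8, -8, -8, -8]
SWAP     [-3, -8, -8, -8, -8]
SWAP     [-3, -8, -8, -8, -8]
ROT      [-3, -8, -8, -8, -8]
DIV      [-3, -8, -8, 1]
OVER     [-3, -8, -8, 1, -8]
DUP      [-3, -8, -8, 1, -8, -8]
ROT      [-3, -8, -8, -8, -8, 1]
POP      [-3, -8, -8, -8, -8]
POP      [-3, -8, -8, -8]
SWAP     [-3, -8, -8, -8]
ADD      [-3, -8, -16]
ADD      [-3, -24]
OVER     [-3, -24, -3]
OVER     [-3, -24, -3, -24]
ADD      [-3, -24, -27]
DUP      [-3, -24, -27, -27]
ROT      [-3, -27, -27, -24]
SWAP     [-3, -27, -24, -27]
SWAP     [-3, -27, -27, -24]
ROT      [-3, -27, -24, -27]

[-3, -27, -24, -27]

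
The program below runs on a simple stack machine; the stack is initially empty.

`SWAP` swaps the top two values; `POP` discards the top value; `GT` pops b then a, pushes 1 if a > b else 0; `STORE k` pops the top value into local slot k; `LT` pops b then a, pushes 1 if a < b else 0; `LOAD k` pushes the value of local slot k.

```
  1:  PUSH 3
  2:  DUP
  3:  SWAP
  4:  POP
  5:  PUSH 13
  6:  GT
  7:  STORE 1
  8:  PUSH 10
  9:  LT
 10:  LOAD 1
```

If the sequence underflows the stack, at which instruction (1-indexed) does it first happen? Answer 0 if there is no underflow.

PUSH 3   [3]
DUP      [3, 3]
SWAP     [3, 3]
POP      [3]
PUSH 13  [3, 13]
GT       [0]
STORE 1  []
PUSH 10  [10]
LT  — needs 2 operands, stack has 1 → underflow

9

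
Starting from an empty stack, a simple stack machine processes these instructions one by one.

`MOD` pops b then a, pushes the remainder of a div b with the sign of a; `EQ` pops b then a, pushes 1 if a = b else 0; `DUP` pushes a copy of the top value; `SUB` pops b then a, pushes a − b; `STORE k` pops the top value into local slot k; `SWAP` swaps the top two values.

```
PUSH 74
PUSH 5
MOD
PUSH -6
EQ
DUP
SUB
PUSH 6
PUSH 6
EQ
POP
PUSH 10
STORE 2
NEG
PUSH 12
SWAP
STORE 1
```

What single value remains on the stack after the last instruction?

PUSH 74 → 74
PUSH 5  → 74 5
MOD     → 4
PUSH -6 → 4 -6
EQ      → 0
DUP     → 0 0
SUB     → 0
PUSH 6  → 0 6
PUSH 6  → 0 6 6
EQ      → 0 1
POP     → 0
PUSH 10 → 0 10
STORE 2 → 0
NEG     → 0
PUSH 12 → 0 12
SWAP    → 12 0
STORE 1 → 12

12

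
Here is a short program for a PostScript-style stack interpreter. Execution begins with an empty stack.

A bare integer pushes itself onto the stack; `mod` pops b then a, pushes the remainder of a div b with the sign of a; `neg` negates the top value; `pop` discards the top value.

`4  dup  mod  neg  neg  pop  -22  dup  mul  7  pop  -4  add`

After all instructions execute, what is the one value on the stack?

480

4   → 4
dup → 4 4
mod → 0
neg → 0
neg → 0
pop → (empty)
-22 → -22
dup → -22 -22
mul → 484
7   → 484 7
pop → 484
-4  → 484 -4
add → 480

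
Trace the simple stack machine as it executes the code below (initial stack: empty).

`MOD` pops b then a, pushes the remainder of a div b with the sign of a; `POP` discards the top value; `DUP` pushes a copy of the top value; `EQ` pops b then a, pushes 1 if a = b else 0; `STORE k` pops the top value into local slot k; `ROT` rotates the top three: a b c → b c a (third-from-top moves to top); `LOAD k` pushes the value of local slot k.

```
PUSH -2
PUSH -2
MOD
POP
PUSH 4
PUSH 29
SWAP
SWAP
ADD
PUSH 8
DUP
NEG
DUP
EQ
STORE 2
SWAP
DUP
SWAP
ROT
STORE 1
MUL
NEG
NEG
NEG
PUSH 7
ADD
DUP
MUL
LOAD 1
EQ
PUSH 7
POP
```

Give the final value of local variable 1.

PUSH -2 -> [-2]
PUSH -2 -> [-2, -2]
MOD     -> [0]
POP     -> []
PUSH 4  -> [4]
PUSH 29 -> [4, 29]
SWAP    -> [29, 4]
SWAP    -> [4, 29]
ADD     -> [33]
PUSH 8  -> [33, 8]
DUP     -> [33, 8, 8]
NEG     -> [33, 8, -8]
DUP     -> [33, 8, -8, -8]
EQ      -> [33, 8, 1]
STORE 2 -> [33, 8]
SWAP    -> [8, 33]
DUP     -> [8, 33, 33]
SWAP    -> [8, 33, 33]
ROT     -> [33, 33, 8]
STORE 1 -> [33, 33]
MUL     -> [1089]
NEG     -> [-1089]
NEG     -> [1089]
NEG     -> [-1089]
PUSH 7  -> [-1089, 7]
ADD     -> [-1082]
DUP     -> [-1082, -1082]
MUL     -> [1170724]
LOAD 1  -> [1170724, 8]
EQ      -> [0]
PUSH 7  -> [0, 7]
POP     -> [0]

8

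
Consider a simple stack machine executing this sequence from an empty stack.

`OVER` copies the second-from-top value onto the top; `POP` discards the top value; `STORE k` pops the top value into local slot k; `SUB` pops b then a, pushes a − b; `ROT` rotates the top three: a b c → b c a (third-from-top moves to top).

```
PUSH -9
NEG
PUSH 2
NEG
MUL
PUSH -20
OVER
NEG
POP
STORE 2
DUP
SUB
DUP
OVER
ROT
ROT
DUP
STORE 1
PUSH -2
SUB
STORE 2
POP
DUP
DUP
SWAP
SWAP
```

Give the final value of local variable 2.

2

PUSH -9   [-9]
NEG       [9]
PUSH 2    [9, 2]
NEG       [9, -2]
MUL       [-18]
PUSH -20  [-18, -20]
OVER      [-18, -20, -18]
NEG       [-18, -20, 18]
POP       [-18, -20]
STORE 2   [-18]
DUP       [-18, -18]
SUB       [0]
DUP       [0, 0]
OVER      [0, 0, 0]
ROT       [0, 0, 0]
ROT       [0, 0, 0]
DUP       [0, 0, 0, 0]
STORE 1   [0, 0, 0]
PUSH -2   [0, 0, 0, -2]
SUB       [0, 0, 2]
STORE 2   [0, 0]
POP       [0]
DUP       [0, 0]
DUP       [0, 0, 0]
SWAP      [0, 0, 0]
SWAP      [0, 0, 0]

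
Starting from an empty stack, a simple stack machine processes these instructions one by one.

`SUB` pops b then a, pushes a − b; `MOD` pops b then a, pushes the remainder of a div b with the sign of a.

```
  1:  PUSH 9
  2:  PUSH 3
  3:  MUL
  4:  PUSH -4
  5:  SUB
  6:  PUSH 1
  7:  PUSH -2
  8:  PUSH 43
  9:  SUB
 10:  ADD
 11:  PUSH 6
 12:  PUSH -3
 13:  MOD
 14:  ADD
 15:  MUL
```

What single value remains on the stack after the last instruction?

-1364

PUSH 9   9
PUSH 3   9 3
MUL      27
PUSH -4  27 -4
SUB      31
PUSH 1   31 1
PUSH -2  31 1 -2
PUSH 43  31 1 -2 43
SUB      31 1 -45
ADD      31 -44
PUSH 6   31 -44 6
PUSH -3  31 -44 6 -3
MOD      31 -44 0
ADD      31 -44
MUL      -1364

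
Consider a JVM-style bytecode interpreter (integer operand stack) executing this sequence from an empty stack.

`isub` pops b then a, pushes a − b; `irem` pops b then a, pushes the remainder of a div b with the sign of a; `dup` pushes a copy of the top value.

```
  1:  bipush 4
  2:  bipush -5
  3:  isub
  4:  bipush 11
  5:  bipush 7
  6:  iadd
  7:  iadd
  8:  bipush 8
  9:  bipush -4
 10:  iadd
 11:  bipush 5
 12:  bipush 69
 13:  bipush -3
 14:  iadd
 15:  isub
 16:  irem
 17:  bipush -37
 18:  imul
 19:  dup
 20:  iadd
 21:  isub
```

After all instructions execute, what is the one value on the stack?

bipush 4   -> 4
bipush -5  -> 4 -5
isub       -> 9
bipush 11  -> 9 11
bipush 7   -> 9 11 7
iadd       -> 9 18
iadd       -> 27
bipush 8   -> 27 8
bipush -4  -> 27 8 -4
iadd       -> 27 4
bipush 5   -> 27 4 5
bipush 69  -> 27 4 5 69
bipush -3  -> 27 4 5 69 -3
iadd       -> 27 4 5 66
isub       -> 27 4 -61
irem       -> 27 4
bipush -37 -> 27 4 -37
imul       -> 27 -148
dup        -> 27 -148 -148
iadd       -> 27 -296
isub       -> 323

323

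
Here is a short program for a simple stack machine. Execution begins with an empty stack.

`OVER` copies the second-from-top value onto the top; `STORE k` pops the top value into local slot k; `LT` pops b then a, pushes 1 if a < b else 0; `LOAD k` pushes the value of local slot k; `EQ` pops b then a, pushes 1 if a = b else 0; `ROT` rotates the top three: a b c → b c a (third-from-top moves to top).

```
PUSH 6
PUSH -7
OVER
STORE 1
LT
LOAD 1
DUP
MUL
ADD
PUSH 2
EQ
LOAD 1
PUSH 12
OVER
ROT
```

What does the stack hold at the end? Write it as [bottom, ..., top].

PUSH 6  : 6
PUSH -7 : 6 -7
OVER    : 6 -7 6
STORE 1 : 6 -7
LT      : 0
LOAD 1  : 0 6
DUP     : 0 6 6
MUL     : 0 36
ADD     : 36
PUSH 2  : 36 2
EQ      : 0
LOAD 1  : 0 6
PUSH 12 : 0 6 12
OVER    : 0 6 12 6
ROT     : 0 12 6 6

[0, 12, 6, 6]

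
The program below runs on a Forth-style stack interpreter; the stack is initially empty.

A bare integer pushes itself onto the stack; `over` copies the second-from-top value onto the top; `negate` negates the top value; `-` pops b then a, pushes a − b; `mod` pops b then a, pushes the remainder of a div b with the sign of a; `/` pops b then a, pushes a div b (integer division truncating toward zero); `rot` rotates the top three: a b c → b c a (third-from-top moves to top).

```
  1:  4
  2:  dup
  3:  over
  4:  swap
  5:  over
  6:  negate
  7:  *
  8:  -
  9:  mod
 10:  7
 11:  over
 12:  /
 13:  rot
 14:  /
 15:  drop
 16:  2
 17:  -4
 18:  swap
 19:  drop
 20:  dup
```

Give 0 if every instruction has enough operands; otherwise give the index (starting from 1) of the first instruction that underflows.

13

4      → 4
dup    → 4 4
over   → 4 4 4
swap   → 4 4 4
over   → 4 4 4 4
negate → 4 4 4 -4
*      → 4 4 -16
-      → 4 20
mod    → 4
7      → 4 7
over   → 4 7 4
/      → 4 1
rot  — needs 3 operands, stack has 2 → underflow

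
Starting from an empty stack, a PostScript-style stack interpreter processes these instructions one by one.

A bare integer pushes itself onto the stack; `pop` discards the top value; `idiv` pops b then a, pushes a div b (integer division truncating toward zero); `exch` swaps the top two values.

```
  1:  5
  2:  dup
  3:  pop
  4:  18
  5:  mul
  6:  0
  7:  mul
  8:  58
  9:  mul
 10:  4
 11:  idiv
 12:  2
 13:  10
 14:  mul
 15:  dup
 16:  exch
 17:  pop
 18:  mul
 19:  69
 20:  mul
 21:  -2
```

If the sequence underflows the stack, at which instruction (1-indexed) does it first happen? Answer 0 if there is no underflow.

0

5     5
dup   5 5
pop   5
18    5 18
mul   90
0     90 0
mul   0
58    0 58
mul   0
4     0 4
idiv  0
2     0 2
10    0 2 10
mul   0 20
dup   0 20 20
exch  0 20 20
pop   0 20
mul   0
69    0 69
mul   0
-2    0 -2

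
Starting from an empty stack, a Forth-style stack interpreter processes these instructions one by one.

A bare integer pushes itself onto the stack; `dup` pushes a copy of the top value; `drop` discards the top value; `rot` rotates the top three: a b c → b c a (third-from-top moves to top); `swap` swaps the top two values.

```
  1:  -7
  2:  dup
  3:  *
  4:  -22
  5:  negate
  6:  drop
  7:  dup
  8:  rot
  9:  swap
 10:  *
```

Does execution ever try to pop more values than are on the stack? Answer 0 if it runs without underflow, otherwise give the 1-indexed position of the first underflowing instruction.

-7      -7
dup     -7 -7
*       49
-22     49 -22
negate  49 22
drop    49
dup     49 49
rot  — needs 3 operands, stack has 2 → underflow

8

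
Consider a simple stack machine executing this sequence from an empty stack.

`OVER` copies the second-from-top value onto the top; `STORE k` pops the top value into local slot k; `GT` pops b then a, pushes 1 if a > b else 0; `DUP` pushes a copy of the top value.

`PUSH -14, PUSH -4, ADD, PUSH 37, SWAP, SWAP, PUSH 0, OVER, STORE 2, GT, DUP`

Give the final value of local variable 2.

37

PUSH -14 : [-14]
PUSH -4  : [-14, -4]
ADD      : [-18]
PUSH 37  : [-18, 37]
SWAP     : [37, -18]
SWAP     : [-18, 37]
PUSH 0   : [-18, 37, 0]
OVER     : [-18, 37, 0, 37]
STORE 2  : [-18, 37, 0]
GT       : [-18, 1]
DUP      : [-18, 1, 1]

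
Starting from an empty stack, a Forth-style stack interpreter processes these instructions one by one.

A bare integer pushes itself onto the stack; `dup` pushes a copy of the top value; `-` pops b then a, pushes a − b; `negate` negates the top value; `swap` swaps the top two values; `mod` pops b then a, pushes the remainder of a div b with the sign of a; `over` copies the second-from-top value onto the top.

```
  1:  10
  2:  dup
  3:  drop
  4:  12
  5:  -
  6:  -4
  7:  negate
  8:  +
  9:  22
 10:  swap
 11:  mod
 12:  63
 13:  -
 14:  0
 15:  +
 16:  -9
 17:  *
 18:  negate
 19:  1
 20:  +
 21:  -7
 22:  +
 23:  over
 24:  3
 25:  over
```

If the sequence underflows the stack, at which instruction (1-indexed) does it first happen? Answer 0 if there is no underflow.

10     : [10]
dup    : [10, 10]
drop   : [10]
12     : [10, 12]
-      : [-2]
-4     : [-2, -4]
negate : [-2, 4]
+      : [2]
22     : [2, 22]
swap   : [22, 2]
mod    : [0]
63     : [0, 63]
-      : [-63]
0      : [-63, 0]
+      : [-63]
-9     : [-63, -9]
*      : [567]
negate : [-567]
1      : [-567, 1]
+      : [-566]
-7     : [-566, -7]
+      : [-573]
over  — needs 2 operands, stack has 1 → underflow

23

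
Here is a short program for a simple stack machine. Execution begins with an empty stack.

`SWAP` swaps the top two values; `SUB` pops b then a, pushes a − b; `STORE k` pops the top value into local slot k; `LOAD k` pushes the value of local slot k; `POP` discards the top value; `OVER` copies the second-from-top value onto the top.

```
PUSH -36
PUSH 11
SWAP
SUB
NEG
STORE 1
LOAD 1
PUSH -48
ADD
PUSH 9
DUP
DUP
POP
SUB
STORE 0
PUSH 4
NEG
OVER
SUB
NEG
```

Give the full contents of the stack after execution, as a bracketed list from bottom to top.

PUSH -36 : -36
PUSH 11  : -36 11
SWAP     : 11 -36
SUB      : 47
NEG      : -47
STORE 1  : (empty)
LOAD 1   : -47
PUSH -48 : -47 -48
ADD      : -95
PUSH 9   : -95 9
DUP      : -95 9 9
DUP      : -95 9 9 9
POP      : -95 9 9
SUB      : -95 0
STORE 0  : -95
PUSH 4   : -95 4
NEG      : -95 -4
OVER     : -95 -4 -95
SUB      : -95 91
NEG      : -95 -91

[-95, -91]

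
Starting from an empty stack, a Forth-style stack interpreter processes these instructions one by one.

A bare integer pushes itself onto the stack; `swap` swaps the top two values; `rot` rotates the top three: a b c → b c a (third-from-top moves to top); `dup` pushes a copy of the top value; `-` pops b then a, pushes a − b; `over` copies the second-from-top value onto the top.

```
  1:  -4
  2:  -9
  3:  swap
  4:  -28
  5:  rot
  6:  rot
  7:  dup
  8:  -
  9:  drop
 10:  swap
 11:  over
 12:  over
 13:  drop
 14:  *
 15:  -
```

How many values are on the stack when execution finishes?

1

-4   -> [-4]
-9   -> [-4, -9]
swap -> [-9, -4]
-28  -> [-9, -4, -28]
rot  -> [-4, -28, -9]
rot  -> [-28, -9, -4]
dup  -> [-28, -9, -4, -4]
-    -> [-28, -9, 0]
drop -> [-28, -9]
swap -> [-9, -28]
over -> [-9, -28, -9]
over -> [-9, -28, -9, -28]
drop -> [-9, -28, -9]
*    -> [-9, 252]
-    -> [-261]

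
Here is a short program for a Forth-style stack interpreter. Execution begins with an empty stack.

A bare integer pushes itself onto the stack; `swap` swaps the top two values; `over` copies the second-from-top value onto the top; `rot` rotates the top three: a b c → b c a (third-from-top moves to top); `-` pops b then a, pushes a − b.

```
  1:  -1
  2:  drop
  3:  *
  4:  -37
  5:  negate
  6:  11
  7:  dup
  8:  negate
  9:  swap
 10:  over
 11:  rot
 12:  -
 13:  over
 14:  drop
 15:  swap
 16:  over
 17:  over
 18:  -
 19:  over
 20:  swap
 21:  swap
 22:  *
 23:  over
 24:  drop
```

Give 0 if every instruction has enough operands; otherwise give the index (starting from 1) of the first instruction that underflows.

-1   -> -1
drop -> (empty)
*  — needs 2 operands, stack has 0 → underflow

3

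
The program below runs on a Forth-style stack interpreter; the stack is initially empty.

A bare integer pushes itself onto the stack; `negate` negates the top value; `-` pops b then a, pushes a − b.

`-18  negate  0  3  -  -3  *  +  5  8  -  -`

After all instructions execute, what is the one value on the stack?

30

-18    → [-18]
negate → [18]
0      → [18, 0]
3      → [18, 0, 3]
-      → [18, -3]
-3     → [18, -3, -3]
*      → [18, 9]
+      → [27]
5      → [27, 5]
8      → [27, 5, 8]
-      → [27, -3]
-      → [30]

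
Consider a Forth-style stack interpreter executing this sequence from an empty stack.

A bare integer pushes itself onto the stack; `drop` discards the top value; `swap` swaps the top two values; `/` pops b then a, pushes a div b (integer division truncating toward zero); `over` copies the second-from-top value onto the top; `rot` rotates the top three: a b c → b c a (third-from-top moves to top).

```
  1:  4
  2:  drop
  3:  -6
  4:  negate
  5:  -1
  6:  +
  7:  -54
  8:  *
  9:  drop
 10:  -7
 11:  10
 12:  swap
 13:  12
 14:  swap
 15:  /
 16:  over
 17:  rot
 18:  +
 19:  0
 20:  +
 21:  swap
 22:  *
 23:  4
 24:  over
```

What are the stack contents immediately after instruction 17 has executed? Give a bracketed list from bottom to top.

[-1, 10, 10]

4       [4]
drop    []
-6      [-6]
negate  [6]
-1      [6, -1]
+       [5]
-54     [5, -54]
*       [-270]
drop    []
-7      [-7]
10      [-7, 10]
swap    [10, -7]
12      [10, -7, 12]
swap    [10, 12, -7]
/       [10, -1]
over    [10, -1, 10]
rot     [-1, 10, 10]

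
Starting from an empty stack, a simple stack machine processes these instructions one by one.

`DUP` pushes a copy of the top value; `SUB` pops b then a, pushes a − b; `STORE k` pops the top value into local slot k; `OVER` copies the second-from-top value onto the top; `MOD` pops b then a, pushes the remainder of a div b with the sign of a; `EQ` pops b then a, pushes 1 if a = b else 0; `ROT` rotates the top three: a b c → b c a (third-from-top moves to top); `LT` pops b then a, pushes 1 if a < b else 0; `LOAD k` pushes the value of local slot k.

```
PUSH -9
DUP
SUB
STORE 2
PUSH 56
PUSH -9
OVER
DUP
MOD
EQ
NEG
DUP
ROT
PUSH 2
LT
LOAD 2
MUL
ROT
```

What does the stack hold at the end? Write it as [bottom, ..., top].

[0, 0, 0]

PUSH -9 : -9
DUP     : -9 -9
SUB     : 0
STORE 2 : (empty)
PUSH 56 : 56
PUSH -9 : 56 -9
OVER    : 56 -9 56
DUP     : 56 -9 56 56
MOD     : 56 -9 0
EQ      : 56 0
NEG     : 56 0
DUP     : 56 0 0
ROT     : 0 0 56
PUSH 2  : 0 0 56 2
LT      : 0 0 0
LOAD 2  : 0 0 0 0
MUL     : 0 0 0
ROT     : 0 0 0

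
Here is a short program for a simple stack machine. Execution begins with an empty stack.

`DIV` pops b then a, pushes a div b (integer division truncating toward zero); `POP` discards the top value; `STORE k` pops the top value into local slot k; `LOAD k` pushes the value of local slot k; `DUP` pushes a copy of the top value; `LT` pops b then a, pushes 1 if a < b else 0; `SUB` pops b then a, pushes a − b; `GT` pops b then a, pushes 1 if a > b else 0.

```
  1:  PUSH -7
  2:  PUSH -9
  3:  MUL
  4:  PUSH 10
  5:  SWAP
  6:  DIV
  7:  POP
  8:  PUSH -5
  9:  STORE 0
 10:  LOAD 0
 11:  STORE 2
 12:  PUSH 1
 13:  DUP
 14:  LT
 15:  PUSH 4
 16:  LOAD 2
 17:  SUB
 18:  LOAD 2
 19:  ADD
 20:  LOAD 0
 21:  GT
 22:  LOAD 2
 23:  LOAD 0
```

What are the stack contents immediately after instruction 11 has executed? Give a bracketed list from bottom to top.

[]

PUSH -7 → -7
PUSH -9 → -7 -9
MUL     → 63
PUSH 10 → 63 10
SWAP    → 10 63
DIV     → 0
POP     → (empty)
PUSH -5 → -5
STORE 0 → (empty)
LOAD 0  → -5
STORE 2 → (empty)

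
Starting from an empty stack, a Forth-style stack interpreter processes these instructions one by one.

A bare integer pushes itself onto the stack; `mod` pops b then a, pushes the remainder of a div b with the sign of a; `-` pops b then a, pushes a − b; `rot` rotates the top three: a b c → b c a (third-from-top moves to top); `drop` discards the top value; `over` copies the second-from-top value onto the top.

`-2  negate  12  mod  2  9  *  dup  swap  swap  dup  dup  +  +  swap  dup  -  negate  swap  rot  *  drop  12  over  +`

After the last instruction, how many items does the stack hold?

2

-2     -> -2
negate -> 2
12     -> 2 12
mod    -> 2
2      -> 2 2
9      -> 2 2 9
*      -> 2 18
dup    -> 2 18 18
swap   -> 2 18 18
swap   -> 2 18 18
dup    -> 2 18 18 18
dup    -> 2 18 18 18 18
+      -> 2 18 18 36
+      -> 2 18 54
swap   -> 2 54 18
dup    -> 2 54 18 18
-      -> 2 54 0
negate -> 2 54 0
swap   -> 2 0 54
rot    -> 0 54 2
*      -> 0 108
drop   -> 0
12     -> 0 12
over   -> 0 12 0
+      -> 0 12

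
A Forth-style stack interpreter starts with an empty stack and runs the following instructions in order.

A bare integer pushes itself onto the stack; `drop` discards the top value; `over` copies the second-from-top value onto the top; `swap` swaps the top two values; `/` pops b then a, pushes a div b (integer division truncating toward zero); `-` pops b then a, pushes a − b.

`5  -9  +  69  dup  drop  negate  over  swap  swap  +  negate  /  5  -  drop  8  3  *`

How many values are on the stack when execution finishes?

5      : 5
-9     : 5 -9
+      : -4
69     : -4 69
dup    : -4 69 69
drop   : -4 69
negate : -4 -69
over   : -4 -69 -4
swap   : -4 -4 -69
swap   : -4 -69 -4
+      : -4 -73
negate : -4 73
/      : 0
5      : 0 5
-      : -5
drop   : (empty)
8      : 8
3      : 8 3
*      : 24

1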